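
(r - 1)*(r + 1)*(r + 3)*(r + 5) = r^4 + 8*r^3 + 14*r^2 - 8*r - 15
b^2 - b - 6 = (b - 3)*(b + 2)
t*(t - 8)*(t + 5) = t^3 - 3*t^2 - 40*t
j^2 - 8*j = j*(j - 8)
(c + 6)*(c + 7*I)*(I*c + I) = I*c^3 - 7*c^2 + 7*I*c^2 - 49*c + 6*I*c - 42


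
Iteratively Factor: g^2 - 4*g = (g)*(g - 4)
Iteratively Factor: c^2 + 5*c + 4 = (c + 4)*(c + 1)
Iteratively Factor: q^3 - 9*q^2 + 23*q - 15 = (q - 5)*(q^2 - 4*q + 3) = (q - 5)*(q - 3)*(q - 1)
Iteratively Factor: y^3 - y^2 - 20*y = (y + 4)*(y^2 - 5*y) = y*(y + 4)*(y - 5)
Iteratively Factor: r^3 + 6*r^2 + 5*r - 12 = (r - 1)*(r^2 + 7*r + 12) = (r - 1)*(r + 4)*(r + 3)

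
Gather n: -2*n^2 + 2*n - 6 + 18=-2*n^2 + 2*n + 12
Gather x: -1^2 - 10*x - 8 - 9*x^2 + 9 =-9*x^2 - 10*x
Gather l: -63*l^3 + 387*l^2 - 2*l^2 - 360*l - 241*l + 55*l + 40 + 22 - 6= -63*l^3 + 385*l^2 - 546*l + 56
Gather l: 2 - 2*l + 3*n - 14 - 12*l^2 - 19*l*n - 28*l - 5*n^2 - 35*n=-12*l^2 + l*(-19*n - 30) - 5*n^2 - 32*n - 12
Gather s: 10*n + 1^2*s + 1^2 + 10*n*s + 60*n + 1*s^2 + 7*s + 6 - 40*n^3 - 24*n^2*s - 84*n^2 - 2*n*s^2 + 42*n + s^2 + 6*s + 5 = -40*n^3 - 84*n^2 + 112*n + s^2*(2 - 2*n) + s*(-24*n^2 + 10*n + 14) + 12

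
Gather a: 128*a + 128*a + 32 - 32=256*a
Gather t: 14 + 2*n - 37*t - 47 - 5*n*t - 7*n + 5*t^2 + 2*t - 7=-5*n + 5*t^2 + t*(-5*n - 35) - 40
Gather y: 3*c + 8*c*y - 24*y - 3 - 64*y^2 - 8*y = 3*c - 64*y^2 + y*(8*c - 32) - 3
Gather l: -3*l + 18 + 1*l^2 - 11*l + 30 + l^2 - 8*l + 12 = 2*l^2 - 22*l + 60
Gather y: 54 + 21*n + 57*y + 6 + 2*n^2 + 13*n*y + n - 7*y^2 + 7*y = 2*n^2 + 22*n - 7*y^2 + y*(13*n + 64) + 60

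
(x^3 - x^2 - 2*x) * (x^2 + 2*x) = x^5 + x^4 - 4*x^3 - 4*x^2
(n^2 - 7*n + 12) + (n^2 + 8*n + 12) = 2*n^2 + n + 24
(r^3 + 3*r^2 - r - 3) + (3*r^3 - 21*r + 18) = 4*r^3 + 3*r^2 - 22*r + 15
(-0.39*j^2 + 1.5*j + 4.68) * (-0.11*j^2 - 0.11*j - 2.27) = 0.0429*j^4 - 0.1221*j^3 + 0.2055*j^2 - 3.9198*j - 10.6236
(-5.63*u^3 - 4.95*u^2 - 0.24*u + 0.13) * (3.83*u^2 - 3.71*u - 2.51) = -21.5629*u^5 + 1.9288*u^4 + 31.5766*u^3 + 13.8128*u^2 + 0.1201*u - 0.3263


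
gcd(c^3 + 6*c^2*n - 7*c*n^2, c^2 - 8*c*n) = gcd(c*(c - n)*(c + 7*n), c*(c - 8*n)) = c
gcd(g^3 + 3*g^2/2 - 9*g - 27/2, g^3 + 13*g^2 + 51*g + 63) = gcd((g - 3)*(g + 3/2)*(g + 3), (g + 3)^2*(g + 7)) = g + 3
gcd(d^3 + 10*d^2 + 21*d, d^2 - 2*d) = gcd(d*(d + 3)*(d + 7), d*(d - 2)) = d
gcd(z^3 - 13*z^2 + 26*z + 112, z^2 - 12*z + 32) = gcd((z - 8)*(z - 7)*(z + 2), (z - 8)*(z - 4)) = z - 8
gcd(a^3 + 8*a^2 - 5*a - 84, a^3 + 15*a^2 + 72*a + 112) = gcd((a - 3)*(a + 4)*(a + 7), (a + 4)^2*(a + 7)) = a^2 + 11*a + 28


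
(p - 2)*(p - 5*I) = p^2 - 2*p - 5*I*p + 10*I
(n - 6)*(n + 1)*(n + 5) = n^3 - 31*n - 30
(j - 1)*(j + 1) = j^2 - 1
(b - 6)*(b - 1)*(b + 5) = b^3 - 2*b^2 - 29*b + 30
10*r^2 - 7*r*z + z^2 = (-5*r + z)*(-2*r + z)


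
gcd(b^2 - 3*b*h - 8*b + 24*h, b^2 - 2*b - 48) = b - 8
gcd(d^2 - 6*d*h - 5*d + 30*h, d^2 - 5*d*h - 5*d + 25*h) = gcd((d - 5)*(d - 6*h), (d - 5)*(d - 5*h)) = d - 5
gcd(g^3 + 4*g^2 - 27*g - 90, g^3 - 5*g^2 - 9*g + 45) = g^2 - 2*g - 15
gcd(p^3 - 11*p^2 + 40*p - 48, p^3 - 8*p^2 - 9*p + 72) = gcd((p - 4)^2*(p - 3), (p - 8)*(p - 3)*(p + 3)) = p - 3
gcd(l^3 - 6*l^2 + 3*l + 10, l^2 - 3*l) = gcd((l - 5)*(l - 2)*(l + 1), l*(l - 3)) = 1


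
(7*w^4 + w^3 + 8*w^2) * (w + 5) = 7*w^5 + 36*w^4 + 13*w^3 + 40*w^2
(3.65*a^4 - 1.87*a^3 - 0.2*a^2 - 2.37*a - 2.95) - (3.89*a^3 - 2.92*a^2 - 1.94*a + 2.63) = 3.65*a^4 - 5.76*a^3 + 2.72*a^2 - 0.43*a - 5.58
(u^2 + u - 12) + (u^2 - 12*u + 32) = 2*u^2 - 11*u + 20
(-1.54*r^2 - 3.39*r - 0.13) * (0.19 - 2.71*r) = 4.1734*r^3 + 8.8943*r^2 - 0.2918*r - 0.0247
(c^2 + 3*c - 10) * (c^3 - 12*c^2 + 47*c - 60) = c^5 - 9*c^4 + c^3 + 201*c^2 - 650*c + 600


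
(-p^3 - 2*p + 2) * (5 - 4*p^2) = 4*p^5 + 3*p^3 - 8*p^2 - 10*p + 10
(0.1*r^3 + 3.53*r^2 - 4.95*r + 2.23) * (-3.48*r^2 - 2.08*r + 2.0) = -0.348*r^5 - 12.4924*r^4 + 10.0836*r^3 + 9.5956*r^2 - 14.5384*r + 4.46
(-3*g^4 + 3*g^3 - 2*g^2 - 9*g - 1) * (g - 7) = -3*g^5 + 24*g^4 - 23*g^3 + 5*g^2 + 62*g + 7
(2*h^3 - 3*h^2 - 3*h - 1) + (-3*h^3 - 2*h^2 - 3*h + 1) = -h^3 - 5*h^2 - 6*h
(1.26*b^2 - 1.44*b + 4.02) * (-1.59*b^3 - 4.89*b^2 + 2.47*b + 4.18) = -2.0034*b^5 - 3.8718*b^4 + 3.762*b^3 - 17.9478*b^2 + 3.9102*b + 16.8036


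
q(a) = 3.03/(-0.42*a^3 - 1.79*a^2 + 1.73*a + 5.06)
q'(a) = 3.03*(1.26*a^2 + 3.58*a - 1.73)/(-0.42*a^3 - 1.79*a^2 + 1.73*a + 5.06)^2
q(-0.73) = 1.01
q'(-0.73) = -1.23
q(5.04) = -0.04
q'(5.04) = 0.02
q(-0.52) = 0.81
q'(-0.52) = -0.71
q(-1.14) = 2.19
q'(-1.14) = -6.60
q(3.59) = -0.10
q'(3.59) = 0.08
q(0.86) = 0.61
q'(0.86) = 0.28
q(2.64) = -0.29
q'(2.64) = 0.45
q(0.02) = 0.59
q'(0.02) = -0.19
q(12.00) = -0.00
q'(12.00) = 0.00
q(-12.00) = 0.01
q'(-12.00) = 0.00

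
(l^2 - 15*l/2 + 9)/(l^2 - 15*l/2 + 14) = (2*l^2 - 15*l + 18)/(2*l^2 - 15*l + 28)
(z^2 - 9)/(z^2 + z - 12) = (z + 3)/(z + 4)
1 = 1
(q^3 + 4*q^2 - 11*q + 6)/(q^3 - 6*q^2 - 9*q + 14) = (q^2 + 5*q - 6)/(q^2 - 5*q - 14)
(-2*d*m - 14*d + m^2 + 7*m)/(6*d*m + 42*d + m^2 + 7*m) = (-2*d + m)/(6*d + m)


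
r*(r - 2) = r^2 - 2*r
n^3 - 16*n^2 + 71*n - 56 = (n - 8)*(n - 7)*(n - 1)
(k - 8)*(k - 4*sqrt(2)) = k^2 - 8*k - 4*sqrt(2)*k + 32*sqrt(2)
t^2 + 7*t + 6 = (t + 1)*(t + 6)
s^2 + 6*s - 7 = (s - 1)*(s + 7)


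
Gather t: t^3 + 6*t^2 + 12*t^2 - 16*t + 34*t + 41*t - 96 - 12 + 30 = t^3 + 18*t^2 + 59*t - 78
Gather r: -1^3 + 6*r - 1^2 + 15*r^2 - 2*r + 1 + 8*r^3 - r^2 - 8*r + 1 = 8*r^3 + 14*r^2 - 4*r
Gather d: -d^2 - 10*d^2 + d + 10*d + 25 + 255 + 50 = -11*d^2 + 11*d + 330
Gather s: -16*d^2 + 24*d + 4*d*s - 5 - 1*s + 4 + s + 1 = -16*d^2 + 4*d*s + 24*d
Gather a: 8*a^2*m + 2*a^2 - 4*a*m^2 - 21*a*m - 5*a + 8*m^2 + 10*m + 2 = a^2*(8*m + 2) + a*(-4*m^2 - 21*m - 5) + 8*m^2 + 10*m + 2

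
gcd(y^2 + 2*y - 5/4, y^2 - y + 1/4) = y - 1/2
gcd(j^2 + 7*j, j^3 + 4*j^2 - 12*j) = j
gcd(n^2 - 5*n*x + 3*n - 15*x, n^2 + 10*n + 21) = n + 3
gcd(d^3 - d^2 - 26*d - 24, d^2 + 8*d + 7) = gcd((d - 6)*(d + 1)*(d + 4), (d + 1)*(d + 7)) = d + 1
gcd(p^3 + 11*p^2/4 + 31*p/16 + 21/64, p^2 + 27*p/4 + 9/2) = p + 3/4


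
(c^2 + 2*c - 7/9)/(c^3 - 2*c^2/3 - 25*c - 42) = (c - 1/3)/(c^2 - 3*c - 18)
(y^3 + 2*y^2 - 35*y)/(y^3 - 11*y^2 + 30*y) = (y + 7)/(y - 6)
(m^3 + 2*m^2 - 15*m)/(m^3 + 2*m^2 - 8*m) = (m^2 + 2*m - 15)/(m^2 + 2*m - 8)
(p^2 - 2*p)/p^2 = (p - 2)/p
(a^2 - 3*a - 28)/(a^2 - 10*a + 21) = (a + 4)/(a - 3)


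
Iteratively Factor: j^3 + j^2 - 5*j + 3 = (j + 3)*(j^2 - 2*j + 1) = (j - 1)*(j + 3)*(j - 1)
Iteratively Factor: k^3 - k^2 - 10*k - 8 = (k + 2)*(k^2 - 3*k - 4) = (k - 4)*(k + 2)*(k + 1)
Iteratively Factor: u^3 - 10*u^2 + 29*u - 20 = (u - 1)*(u^2 - 9*u + 20) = (u - 5)*(u - 1)*(u - 4)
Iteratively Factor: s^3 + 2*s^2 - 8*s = (s - 2)*(s^2 + 4*s) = s*(s - 2)*(s + 4)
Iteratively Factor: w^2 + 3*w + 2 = (w + 2)*(w + 1)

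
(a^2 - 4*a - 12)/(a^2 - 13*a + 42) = (a + 2)/(a - 7)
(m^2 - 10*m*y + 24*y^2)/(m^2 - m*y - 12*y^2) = (m - 6*y)/(m + 3*y)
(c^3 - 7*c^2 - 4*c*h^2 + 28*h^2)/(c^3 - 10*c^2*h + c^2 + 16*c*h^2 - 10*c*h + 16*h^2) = (c^2 + 2*c*h - 7*c - 14*h)/(c^2 - 8*c*h + c - 8*h)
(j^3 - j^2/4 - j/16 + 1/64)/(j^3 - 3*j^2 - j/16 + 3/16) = (j - 1/4)/(j - 3)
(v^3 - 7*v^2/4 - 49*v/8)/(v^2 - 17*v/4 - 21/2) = v*(2*v - 7)/(2*(v - 6))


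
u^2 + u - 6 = (u - 2)*(u + 3)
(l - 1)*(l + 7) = l^2 + 6*l - 7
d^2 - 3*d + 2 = (d - 2)*(d - 1)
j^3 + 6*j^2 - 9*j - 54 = (j - 3)*(j + 3)*(j + 6)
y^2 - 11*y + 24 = (y - 8)*(y - 3)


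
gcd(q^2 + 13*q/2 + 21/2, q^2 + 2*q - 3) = q + 3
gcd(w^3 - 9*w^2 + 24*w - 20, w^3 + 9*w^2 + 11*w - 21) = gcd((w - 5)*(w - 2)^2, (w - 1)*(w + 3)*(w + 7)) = 1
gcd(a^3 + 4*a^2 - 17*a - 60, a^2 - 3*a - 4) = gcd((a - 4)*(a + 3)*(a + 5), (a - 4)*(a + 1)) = a - 4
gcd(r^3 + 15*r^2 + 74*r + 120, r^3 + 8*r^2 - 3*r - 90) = r^2 + 11*r + 30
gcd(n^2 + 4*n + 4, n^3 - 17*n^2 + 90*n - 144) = 1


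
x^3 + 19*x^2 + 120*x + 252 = (x + 6)^2*(x + 7)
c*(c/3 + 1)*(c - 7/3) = c^3/3 + 2*c^2/9 - 7*c/3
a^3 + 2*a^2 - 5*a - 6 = (a - 2)*(a + 1)*(a + 3)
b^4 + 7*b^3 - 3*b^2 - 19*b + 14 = (b - 1)^2*(b + 2)*(b + 7)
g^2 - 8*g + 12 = (g - 6)*(g - 2)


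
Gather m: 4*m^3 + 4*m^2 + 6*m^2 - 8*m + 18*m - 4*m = 4*m^3 + 10*m^2 + 6*m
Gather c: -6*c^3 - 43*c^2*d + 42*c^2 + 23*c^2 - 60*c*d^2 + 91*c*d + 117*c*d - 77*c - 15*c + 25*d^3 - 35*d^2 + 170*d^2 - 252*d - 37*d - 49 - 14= -6*c^3 + c^2*(65 - 43*d) + c*(-60*d^2 + 208*d - 92) + 25*d^3 + 135*d^2 - 289*d - 63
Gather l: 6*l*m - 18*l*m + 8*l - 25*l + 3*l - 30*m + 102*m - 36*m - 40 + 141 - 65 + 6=l*(-12*m - 14) + 36*m + 42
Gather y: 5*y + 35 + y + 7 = 6*y + 42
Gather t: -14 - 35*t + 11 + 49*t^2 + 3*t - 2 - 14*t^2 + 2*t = 35*t^2 - 30*t - 5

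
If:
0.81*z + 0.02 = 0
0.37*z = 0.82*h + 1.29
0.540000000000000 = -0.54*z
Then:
No Solution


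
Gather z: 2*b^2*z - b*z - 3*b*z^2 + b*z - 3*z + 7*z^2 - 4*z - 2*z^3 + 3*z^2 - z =-2*z^3 + z^2*(10 - 3*b) + z*(2*b^2 - 8)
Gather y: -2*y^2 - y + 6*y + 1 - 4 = -2*y^2 + 5*y - 3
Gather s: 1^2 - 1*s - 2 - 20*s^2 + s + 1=-20*s^2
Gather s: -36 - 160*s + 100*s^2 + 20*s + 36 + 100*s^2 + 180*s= 200*s^2 + 40*s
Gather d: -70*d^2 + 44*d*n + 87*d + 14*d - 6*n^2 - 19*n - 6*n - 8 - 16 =-70*d^2 + d*(44*n + 101) - 6*n^2 - 25*n - 24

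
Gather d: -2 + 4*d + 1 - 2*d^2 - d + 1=-2*d^2 + 3*d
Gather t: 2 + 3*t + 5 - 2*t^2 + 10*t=-2*t^2 + 13*t + 7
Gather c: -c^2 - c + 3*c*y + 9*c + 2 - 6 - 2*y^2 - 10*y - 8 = -c^2 + c*(3*y + 8) - 2*y^2 - 10*y - 12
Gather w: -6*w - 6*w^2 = -6*w^2 - 6*w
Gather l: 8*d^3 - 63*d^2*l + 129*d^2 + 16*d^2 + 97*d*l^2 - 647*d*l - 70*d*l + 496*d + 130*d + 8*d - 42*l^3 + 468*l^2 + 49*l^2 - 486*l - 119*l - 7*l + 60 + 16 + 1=8*d^3 + 145*d^2 + 634*d - 42*l^3 + l^2*(97*d + 517) + l*(-63*d^2 - 717*d - 612) + 77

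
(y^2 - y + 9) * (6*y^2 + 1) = 6*y^4 - 6*y^3 + 55*y^2 - y + 9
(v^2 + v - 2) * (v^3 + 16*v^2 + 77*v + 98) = v^5 + 17*v^4 + 91*v^3 + 143*v^2 - 56*v - 196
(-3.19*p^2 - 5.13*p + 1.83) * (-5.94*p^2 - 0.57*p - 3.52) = 18.9486*p^4 + 32.2905*p^3 + 3.2827*p^2 + 17.0145*p - 6.4416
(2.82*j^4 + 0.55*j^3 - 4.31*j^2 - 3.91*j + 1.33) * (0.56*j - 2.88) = 1.5792*j^5 - 7.8136*j^4 - 3.9976*j^3 + 10.2232*j^2 + 12.0056*j - 3.8304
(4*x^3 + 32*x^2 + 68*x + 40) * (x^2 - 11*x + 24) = 4*x^5 - 12*x^4 - 188*x^3 + 60*x^2 + 1192*x + 960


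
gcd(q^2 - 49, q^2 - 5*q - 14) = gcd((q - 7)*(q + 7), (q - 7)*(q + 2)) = q - 7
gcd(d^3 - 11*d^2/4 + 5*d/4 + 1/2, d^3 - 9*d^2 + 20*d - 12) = d^2 - 3*d + 2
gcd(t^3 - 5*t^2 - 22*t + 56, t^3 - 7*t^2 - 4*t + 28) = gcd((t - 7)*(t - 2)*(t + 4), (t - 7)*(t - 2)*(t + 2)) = t^2 - 9*t + 14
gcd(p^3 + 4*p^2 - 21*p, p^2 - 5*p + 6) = p - 3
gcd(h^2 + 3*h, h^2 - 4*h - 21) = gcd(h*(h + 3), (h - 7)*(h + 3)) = h + 3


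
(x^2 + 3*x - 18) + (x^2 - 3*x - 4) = 2*x^2 - 22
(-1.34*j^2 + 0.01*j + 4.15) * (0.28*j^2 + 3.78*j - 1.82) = -0.3752*j^4 - 5.0624*j^3 + 3.6386*j^2 + 15.6688*j - 7.553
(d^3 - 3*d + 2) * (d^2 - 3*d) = d^5 - 3*d^4 - 3*d^3 + 11*d^2 - 6*d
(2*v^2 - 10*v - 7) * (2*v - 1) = 4*v^3 - 22*v^2 - 4*v + 7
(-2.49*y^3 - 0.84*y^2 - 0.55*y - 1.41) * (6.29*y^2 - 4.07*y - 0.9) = -15.6621*y^5 + 4.8507*y^4 + 2.2003*y^3 - 5.8744*y^2 + 6.2337*y + 1.269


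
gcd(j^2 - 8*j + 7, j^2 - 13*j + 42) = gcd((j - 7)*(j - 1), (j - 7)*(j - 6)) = j - 7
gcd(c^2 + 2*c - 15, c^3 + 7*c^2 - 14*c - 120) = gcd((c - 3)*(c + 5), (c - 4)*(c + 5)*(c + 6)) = c + 5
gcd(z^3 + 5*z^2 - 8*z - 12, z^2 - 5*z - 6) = z + 1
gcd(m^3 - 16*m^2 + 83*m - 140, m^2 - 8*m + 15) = m - 5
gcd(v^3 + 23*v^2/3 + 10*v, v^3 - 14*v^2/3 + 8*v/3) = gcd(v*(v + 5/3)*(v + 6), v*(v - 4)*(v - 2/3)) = v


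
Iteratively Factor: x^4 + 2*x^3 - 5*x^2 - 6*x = (x)*(x^3 + 2*x^2 - 5*x - 6) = x*(x + 3)*(x^2 - x - 2) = x*(x + 1)*(x + 3)*(x - 2)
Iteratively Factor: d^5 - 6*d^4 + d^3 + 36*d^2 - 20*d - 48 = (d - 4)*(d^4 - 2*d^3 - 7*d^2 + 8*d + 12) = (d - 4)*(d - 2)*(d^3 - 7*d - 6) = (d - 4)*(d - 2)*(d + 2)*(d^2 - 2*d - 3) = (d - 4)*(d - 2)*(d + 1)*(d + 2)*(d - 3)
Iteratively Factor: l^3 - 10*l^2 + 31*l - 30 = (l - 5)*(l^2 - 5*l + 6) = (l - 5)*(l - 2)*(l - 3)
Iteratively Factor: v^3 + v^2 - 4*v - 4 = (v + 2)*(v^2 - v - 2) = (v - 2)*(v + 2)*(v + 1)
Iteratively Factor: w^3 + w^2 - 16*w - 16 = (w + 1)*(w^2 - 16) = (w - 4)*(w + 1)*(w + 4)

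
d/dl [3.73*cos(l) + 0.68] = -3.73*sin(l)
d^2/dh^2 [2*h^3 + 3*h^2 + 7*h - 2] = 12*h + 6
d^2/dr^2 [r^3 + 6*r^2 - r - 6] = 6*r + 12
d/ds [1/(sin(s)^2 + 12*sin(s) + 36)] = -2*cos(s)/(sin(s) + 6)^3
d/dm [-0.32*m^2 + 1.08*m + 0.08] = 1.08 - 0.64*m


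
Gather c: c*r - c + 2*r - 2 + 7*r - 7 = c*(r - 1) + 9*r - 9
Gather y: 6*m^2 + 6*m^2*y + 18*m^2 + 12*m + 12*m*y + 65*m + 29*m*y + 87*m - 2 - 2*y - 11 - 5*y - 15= 24*m^2 + 164*m + y*(6*m^2 + 41*m - 7) - 28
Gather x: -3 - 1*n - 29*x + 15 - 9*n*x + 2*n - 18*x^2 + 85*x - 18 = n - 18*x^2 + x*(56 - 9*n) - 6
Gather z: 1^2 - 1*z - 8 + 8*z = 7*z - 7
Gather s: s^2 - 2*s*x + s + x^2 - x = s^2 + s*(1 - 2*x) + x^2 - x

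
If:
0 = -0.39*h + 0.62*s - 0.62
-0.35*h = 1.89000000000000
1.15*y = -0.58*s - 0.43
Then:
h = -5.40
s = -2.40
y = 0.83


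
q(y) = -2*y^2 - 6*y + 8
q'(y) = -4*y - 6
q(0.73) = 2.55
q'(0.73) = -8.92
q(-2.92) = 8.47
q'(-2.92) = 5.68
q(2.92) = -26.57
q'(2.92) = -17.68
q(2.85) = -25.34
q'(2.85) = -17.40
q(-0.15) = 8.86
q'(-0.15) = -5.40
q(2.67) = -22.28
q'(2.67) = -16.68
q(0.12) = 7.25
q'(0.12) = -6.48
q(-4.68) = -7.72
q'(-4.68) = 12.72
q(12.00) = -352.00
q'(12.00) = -54.00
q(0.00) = 8.00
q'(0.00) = -6.00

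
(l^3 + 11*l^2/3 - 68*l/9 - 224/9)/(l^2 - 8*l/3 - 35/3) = (3*l^2 + 4*l - 32)/(3*(l - 5))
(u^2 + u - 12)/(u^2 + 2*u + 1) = (u^2 + u - 12)/(u^2 + 2*u + 1)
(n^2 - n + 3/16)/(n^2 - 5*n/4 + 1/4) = (n - 3/4)/(n - 1)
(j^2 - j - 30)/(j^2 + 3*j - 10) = (j - 6)/(j - 2)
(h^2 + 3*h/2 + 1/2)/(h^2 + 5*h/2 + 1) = (h + 1)/(h + 2)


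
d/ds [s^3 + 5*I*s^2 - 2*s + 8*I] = 3*s^2 + 10*I*s - 2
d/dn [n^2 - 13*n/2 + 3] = 2*n - 13/2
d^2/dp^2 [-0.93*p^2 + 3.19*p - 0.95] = -1.86000000000000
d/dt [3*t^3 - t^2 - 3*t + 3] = 9*t^2 - 2*t - 3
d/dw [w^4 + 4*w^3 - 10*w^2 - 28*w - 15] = 4*w^3 + 12*w^2 - 20*w - 28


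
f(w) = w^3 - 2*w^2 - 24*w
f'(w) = 3*w^2 - 4*w - 24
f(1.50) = -37.12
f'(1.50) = -23.25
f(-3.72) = 10.12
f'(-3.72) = 32.40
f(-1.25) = 24.92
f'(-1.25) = -14.31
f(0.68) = -16.93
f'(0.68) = -25.33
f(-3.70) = 10.77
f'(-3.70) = 31.87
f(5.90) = -5.84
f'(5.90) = 56.83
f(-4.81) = -42.12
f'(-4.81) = 64.65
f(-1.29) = 25.49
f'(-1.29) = -13.85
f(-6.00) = -144.00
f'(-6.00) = 108.00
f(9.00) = 351.00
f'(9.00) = 183.00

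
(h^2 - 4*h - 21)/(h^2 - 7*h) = (h + 3)/h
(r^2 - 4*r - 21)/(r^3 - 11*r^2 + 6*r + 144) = (r - 7)/(r^2 - 14*r + 48)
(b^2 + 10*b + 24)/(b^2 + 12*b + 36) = (b + 4)/(b + 6)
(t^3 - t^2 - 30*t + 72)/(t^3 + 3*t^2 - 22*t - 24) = (t - 3)/(t + 1)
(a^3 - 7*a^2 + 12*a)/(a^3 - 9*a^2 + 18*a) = (a - 4)/(a - 6)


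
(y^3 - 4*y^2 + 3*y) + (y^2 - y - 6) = y^3 - 3*y^2 + 2*y - 6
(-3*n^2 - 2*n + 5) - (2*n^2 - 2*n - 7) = 12 - 5*n^2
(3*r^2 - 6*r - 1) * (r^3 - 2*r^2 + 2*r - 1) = 3*r^5 - 12*r^4 + 17*r^3 - 13*r^2 + 4*r + 1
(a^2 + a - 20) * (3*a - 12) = 3*a^3 - 9*a^2 - 72*a + 240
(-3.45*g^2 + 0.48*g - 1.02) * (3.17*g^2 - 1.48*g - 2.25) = -10.9365*g^4 + 6.6276*g^3 + 3.8187*g^2 + 0.4296*g + 2.295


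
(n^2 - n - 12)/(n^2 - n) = (n^2 - n - 12)/(n*(n - 1))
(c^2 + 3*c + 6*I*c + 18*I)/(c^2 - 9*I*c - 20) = (c^2 + c*(3 + 6*I) + 18*I)/(c^2 - 9*I*c - 20)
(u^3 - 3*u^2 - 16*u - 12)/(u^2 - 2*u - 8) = (u^2 - 5*u - 6)/(u - 4)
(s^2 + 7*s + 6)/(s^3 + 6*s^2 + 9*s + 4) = (s + 6)/(s^2 + 5*s + 4)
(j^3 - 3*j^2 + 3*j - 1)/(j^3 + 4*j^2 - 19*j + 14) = (j^2 - 2*j + 1)/(j^2 + 5*j - 14)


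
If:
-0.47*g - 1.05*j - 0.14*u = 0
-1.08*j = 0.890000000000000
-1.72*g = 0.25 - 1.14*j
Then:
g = -0.69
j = -0.82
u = 8.50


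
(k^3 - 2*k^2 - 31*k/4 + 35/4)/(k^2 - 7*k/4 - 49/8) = 2*(2*k^2 + 3*k - 5)/(4*k + 7)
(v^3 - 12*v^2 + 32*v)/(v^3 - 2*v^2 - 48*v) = (v - 4)/(v + 6)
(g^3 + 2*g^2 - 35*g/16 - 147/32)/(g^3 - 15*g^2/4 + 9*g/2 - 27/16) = (16*g^2 + 56*g + 49)/(2*(8*g^2 - 18*g + 9))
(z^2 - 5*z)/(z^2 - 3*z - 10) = z/(z + 2)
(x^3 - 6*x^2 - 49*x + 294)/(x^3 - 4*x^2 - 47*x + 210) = (x - 7)/(x - 5)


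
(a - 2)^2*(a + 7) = a^3 + 3*a^2 - 24*a + 28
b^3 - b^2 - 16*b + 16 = (b - 4)*(b - 1)*(b + 4)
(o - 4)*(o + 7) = o^2 + 3*o - 28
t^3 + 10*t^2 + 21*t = t*(t + 3)*(t + 7)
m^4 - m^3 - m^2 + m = m*(m - 1)^2*(m + 1)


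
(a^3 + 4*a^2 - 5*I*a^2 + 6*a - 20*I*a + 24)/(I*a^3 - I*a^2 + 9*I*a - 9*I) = (-I*a^3 + a^2*(-5 - 4*I) + a*(-20 - 6*I) - 24*I)/(a^3 - a^2 + 9*a - 9)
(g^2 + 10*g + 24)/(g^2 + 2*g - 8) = (g + 6)/(g - 2)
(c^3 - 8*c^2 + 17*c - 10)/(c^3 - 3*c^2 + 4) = (c^2 - 6*c + 5)/(c^2 - c - 2)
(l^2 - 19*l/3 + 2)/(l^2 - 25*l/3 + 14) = (3*l - 1)/(3*l - 7)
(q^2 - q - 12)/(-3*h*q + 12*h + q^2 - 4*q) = (q + 3)/(-3*h + q)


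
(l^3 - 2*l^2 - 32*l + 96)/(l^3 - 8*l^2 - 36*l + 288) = (l^2 - 8*l + 16)/(l^2 - 14*l + 48)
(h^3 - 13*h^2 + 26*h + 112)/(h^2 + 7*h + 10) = (h^2 - 15*h + 56)/(h + 5)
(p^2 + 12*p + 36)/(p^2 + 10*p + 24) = (p + 6)/(p + 4)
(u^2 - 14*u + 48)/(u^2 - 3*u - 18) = (u - 8)/(u + 3)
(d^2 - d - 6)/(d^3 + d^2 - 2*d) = (d - 3)/(d*(d - 1))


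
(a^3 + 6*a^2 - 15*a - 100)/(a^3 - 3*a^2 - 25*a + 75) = (a^2 + a - 20)/(a^2 - 8*a + 15)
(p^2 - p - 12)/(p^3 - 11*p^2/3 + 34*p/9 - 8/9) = 9*(p^2 - p - 12)/(9*p^3 - 33*p^2 + 34*p - 8)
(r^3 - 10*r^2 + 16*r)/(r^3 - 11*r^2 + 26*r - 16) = r/(r - 1)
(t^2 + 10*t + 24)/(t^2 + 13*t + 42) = (t + 4)/(t + 7)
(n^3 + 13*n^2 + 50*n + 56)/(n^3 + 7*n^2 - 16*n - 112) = (n + 2)/(n - 4)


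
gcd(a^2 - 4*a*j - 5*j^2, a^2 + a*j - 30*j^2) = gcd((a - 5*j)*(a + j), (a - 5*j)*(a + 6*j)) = a - 5*j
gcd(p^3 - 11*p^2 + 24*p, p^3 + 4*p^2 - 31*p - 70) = 1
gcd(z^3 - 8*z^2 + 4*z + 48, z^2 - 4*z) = z - 4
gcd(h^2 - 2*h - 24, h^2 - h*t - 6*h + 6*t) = h - 6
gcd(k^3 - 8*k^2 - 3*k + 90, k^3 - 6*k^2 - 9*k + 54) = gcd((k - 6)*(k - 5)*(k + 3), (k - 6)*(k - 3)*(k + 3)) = k^2 - 3*k - 18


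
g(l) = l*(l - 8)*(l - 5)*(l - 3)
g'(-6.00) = -3660.00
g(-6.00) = 8316.00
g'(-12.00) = -15840.00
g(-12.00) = 61200.00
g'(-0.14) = -143.07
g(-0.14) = 18.39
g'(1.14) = 3.67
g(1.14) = -56.15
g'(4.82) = -25.67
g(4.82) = 5.02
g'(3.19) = 25.41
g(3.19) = 5.28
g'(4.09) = -3.06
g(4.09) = 15.86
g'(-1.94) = -636.38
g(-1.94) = 661.11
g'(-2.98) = -1122.95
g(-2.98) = 1561.43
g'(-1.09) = -354.43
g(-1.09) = 246.79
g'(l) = l*(l - 8)*(l - 5) + l*(l - 8)*(l - 3) + l*(l - 5)*(l - 3) + (l - 8)*(l - 5)*(l - 3)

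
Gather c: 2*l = 2*l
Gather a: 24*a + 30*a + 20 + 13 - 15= 54*a + 18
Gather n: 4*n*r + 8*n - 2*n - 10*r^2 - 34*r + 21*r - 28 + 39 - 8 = n*(4*r + 6) - 10*r^2 - 13*r + 3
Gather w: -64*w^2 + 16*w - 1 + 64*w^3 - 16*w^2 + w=64*w^3 - 80*w^2 + 17*w - 1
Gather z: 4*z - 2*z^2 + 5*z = -2*z^2 + 9*z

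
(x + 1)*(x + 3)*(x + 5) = x^3 + 9*x^2 + 23*x + 15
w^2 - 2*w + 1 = (w - 1)^2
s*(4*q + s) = 4*q*s + s^2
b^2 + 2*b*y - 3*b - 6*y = (b - 3)*(b + 2*y)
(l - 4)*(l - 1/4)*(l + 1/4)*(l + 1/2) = l^4 - 7*l^3/2 - 33*l^2/16 + 7*l/32 + 1/8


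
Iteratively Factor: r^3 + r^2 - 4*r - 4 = (r - 2)*(r^2 + 3*r + 2) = (r - 2)*(r + 1)*(r + 2)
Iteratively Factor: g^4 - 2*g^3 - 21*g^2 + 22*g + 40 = (g - 5)*(g^3 + 3*g^2 - 6*g - 8) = (g - 5)*(g + 4)*(g^2 - g - 2) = (g - 5)*(g + 1)*(g + 4)*(g - 2)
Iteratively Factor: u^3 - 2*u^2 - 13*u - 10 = (u + 1)*(u^2 - 3*u - 10) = (u + 1)*(u + 2)*(u - 5)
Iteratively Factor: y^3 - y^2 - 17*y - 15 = (y + 3)*(y^2 - 4*y - 5) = (y + 1)*(y + 3)*(y - 5)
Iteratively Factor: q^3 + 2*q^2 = (q)*(q^2 + 2*q) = q*(q + 2)*(q)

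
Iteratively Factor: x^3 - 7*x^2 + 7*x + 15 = (x - 3)*(x^2 - 4*x - 5) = (x - 3)*(x + 1)*(x - 5)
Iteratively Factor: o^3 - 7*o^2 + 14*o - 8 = (o - 2)*(o^2 - 5*o + 4) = (o - 2)*(o - 1)*(o - 4)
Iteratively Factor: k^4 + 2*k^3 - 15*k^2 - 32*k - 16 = (k - 4)*(k^3 + 6*k^2 + 9*k + 4) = (k - 4)*(k + 4)*(k^2 + 2*k + 1) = (k - 4)*(k + 1)*(k + 4)*(k + 1)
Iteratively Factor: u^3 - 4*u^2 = (u)*(u^2 - 4*u) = u*(u - 4)*(u)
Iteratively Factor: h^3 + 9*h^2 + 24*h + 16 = (h + 4)*(h^2 + 5*h + 4) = (h + 4)^2*(h + 1)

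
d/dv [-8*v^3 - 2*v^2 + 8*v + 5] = -24*v^2 - 4*v + 8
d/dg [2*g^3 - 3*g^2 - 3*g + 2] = 6*g^2 - 6*g - 3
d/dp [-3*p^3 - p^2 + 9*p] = -9*p^2 - 2*p + 9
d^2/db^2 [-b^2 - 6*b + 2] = -2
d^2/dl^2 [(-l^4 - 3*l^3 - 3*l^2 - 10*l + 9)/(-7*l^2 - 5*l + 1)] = 2*(49*l^6 + 105*l^5 + 54*l^4 + 441*l^3 - 1299*l^2 - 726*l - 235)/(343*l^6 + 735*l^5 + 378*l^4 - 85*l^3 - 54*l^2 + 15*l - 1)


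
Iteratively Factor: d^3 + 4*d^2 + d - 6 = (d + 2)*(d^2 + 2*d - 3) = (d - 1)*(d + 2)*(d + 3)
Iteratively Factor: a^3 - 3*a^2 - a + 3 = (a - 1)*(a^2 - 2*a - 3) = (a - 1)*(a + 1)*(a - 3)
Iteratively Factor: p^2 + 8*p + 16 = (p + 4)*(p + 4)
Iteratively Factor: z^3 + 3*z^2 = (z)*(z^2 + 3*z) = z^2*(z + 3)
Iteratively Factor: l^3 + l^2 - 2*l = (l)*(l^2 + l - 2) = l*(l + 2)*(l - 1)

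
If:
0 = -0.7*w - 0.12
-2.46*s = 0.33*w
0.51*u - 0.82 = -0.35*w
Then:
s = 0.02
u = 1.73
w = -0.17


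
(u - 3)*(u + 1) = u^2 - 2*u - 3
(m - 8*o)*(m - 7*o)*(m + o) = m^3 - 14*m^2*o + 41*m*o^2 + 56*o^3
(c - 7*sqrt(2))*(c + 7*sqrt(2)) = c^2 - 98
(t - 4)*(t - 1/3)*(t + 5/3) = t^3 - 8*t^2/3 - 53*t/9 + 20/9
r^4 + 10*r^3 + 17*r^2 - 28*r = r*(r - 1)*(r + 4)*(r + 7)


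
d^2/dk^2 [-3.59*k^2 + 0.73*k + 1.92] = -7.18000000000000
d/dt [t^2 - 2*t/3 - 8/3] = 2*t - 2/3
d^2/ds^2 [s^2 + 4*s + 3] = 2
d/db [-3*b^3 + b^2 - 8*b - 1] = -9*b^2 + 2*b - 8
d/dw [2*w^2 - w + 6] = 4*w - 1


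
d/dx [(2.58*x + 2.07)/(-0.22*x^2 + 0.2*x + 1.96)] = (0.5676*x^2 + 0.9108*x + 4.6428)/(0.0484*x^4 - 0.088*x^3 - 0.8224*x^2 + 0.784*x + 3.8416)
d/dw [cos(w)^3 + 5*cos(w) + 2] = (3*sin(w)^2 - 8)*sin(w)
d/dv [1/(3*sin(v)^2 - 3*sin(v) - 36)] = (1 - 2*sin(v))*cos(v)/(3*(sin(v) + cos(v)^2 + 11)^2)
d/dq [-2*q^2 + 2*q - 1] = 2 - 4*q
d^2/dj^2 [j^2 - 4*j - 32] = 2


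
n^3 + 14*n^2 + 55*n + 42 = (n + 1)*(n + 6)*(n + 7)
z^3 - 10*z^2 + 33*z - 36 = (z - 4)*(z - 3)^2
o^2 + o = o*(o + 1)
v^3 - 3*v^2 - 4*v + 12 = (v - 3)*(v - 2)*(v + 2)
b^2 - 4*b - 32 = (b - 8)*(b + 4)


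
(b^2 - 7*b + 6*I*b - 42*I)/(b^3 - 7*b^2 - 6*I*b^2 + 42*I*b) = (b + 6*I)/(b*(b - 6*I))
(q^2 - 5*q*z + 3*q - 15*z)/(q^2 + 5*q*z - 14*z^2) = (q^2 - 5*q*z + 3*q - 15*z)/(q^2 + 5*q*z - 14*z^2)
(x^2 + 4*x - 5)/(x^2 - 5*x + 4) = (x + 5)/(x - 4)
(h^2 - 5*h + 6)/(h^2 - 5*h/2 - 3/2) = 2*(h - 2)/(2*h + 1)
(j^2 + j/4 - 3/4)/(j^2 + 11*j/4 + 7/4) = (4*j - 3)/(4*j + 7)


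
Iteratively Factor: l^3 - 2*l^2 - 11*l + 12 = (l + 3)*(l^2 - 5*l + 4) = (l - 4)*(l + 3)*(l - 1)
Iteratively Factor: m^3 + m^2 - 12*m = (m + 4)*(m^2 - 3*m) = (m - 3)*(m + 4)*(m)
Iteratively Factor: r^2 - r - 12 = (r - 4)*(r + 3)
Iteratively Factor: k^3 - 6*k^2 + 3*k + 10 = (k - 2)*(k^2 - 4*k - 5) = (k - 2)*(k + 1)*(k - 5)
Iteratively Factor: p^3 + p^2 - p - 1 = (p - 1)*(p^2 + 2*p + 1) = (p - 1)*(p + 1)*(p + 1)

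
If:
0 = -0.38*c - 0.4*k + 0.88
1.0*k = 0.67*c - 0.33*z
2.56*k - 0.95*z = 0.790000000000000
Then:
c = 1.57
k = 0.70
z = 1.06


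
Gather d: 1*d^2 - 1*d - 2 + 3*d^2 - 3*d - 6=4*d^2 - 4*d - 8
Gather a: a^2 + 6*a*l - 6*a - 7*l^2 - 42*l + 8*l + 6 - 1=a^2 + a*(6*l - 6) - 7*l^2 - 34*l + 5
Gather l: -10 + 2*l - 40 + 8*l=10*l - 50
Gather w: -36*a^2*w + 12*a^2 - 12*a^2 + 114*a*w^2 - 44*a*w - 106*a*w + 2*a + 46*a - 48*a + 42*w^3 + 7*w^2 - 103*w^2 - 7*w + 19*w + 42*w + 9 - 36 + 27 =42*w^3 + w^2*(114*a - 96) + w*(-36*a^2 - 150*a + 54)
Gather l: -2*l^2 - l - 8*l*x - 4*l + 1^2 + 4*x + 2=-2*l^2 + l*(-8*x - 5) + 4*x + 3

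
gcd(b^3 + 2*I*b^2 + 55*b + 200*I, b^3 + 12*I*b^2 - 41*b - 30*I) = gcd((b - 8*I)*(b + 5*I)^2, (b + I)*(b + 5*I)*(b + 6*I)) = b + 5*I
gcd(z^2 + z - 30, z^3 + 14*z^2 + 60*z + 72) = z + 6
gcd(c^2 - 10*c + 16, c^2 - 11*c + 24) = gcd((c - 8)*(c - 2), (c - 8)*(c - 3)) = c - 8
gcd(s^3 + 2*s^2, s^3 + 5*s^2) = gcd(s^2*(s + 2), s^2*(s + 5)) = s^2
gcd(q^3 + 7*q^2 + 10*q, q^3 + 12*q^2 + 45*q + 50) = q^2 + 7*q + 10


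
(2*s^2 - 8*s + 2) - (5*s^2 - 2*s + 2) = -3*s^2 - 6*s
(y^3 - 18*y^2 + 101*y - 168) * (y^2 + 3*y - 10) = y^5 - 15*y^4 + 37*y^3 + 315*y^2 - 1514*y + 1680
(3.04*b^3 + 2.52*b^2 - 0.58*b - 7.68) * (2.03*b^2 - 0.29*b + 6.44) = 6.1712*b^5 + 4.234*b^4 + 17.6694*b^3 + 0.806600000000003*b^2 - 1.508*b - 49.4592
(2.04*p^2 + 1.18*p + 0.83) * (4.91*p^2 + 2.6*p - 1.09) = 10.0164*p^4 + 11.0978*p^3 + 4.9197*p^2 + 0.8718*p - 0.9047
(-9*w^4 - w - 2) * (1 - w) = 9*w^5 - 9*w^4 + w^2 + w - 2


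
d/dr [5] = 0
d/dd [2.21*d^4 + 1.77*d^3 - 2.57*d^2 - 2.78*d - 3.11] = 8.84*d^3 + 5.31*d^2 - 5.14*d - 2.78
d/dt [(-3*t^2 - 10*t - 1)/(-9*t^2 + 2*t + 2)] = 6*(-16*t^2 - 5*t - 3)/(81*t^4 - 36*t^3 - 32*t^2 + 8*t + 4)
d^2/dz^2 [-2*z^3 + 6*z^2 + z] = 12 - 12*z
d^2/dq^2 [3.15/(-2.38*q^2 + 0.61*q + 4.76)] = (-35.68572*q^2 + 9.14634*q + 3.15*(4.76*q - 0.61)*(9.52*q - 1.22) + 71.37144)/(-2.38*q^2 + 0.61*q + 4.76)^3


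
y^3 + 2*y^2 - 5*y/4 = y*(y - 1/2)*(y + 5/2)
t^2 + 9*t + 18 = (t + 3)*(t + 6)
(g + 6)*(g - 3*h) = g^2 - 3*g*h + 6*g - 18*h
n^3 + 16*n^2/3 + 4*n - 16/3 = (n - 2/3)*(n + 2)*(n + 4)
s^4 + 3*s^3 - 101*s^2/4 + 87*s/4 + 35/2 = (s - 5/2)*(s - 2)*(s + 1/2)*(s + 7)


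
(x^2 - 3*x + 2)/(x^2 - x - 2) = (x - 1)/(x + 1)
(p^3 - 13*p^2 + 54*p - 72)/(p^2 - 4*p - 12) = (p^2 - 7*p + 12)/(p + 2)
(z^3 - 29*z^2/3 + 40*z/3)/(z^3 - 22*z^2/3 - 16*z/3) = (3*z - 5)/(3*z + 2)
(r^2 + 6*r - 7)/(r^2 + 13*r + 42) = (r - 1)/(r + 6)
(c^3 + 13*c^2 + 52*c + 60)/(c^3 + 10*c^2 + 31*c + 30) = (c + 6)/(c + 3)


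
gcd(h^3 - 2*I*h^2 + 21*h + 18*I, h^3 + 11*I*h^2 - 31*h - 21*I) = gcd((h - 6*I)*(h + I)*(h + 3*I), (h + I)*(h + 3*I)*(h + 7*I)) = h^2 + 4*I*h - 3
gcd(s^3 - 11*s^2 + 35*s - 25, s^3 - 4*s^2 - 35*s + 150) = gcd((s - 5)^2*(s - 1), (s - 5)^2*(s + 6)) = s^2 - 10*s + 25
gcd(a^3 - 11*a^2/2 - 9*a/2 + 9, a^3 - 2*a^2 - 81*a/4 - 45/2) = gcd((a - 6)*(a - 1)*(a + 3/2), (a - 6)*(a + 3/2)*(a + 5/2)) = a^2 - 9*a/2 - 9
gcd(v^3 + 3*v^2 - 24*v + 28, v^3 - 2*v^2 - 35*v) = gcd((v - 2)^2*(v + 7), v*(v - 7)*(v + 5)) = 1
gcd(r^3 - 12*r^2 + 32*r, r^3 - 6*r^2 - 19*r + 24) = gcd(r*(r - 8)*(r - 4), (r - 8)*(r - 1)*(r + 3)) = r - 8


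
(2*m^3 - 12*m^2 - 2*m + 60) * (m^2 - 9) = 2*m^5 - 12*m^4 - 20*m^3 + 168*m^2 + 18*m - 540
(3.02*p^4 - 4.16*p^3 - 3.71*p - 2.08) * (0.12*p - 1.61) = 0.3624*p^5 - 5.3614*p^4 + 6.6976*p^3 - 0.4452*p^2 + 5.7235*p + 3.3488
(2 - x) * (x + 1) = -x^2 + x + 2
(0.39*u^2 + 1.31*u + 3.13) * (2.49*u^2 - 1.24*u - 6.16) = 0.9711*u^4 + 2.7783*u^3 + 3.7669*u^2 - 11.9508*u - 19.2808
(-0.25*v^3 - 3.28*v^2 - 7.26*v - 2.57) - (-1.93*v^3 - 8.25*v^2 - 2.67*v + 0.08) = 1.68*v^3 + 4.97*v^2 - 4.59*v - 2.65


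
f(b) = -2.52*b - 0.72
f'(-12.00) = -2.52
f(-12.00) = 29.52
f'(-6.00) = -2.52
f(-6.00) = 14.40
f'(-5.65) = -2.52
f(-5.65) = 13.52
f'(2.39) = -2.52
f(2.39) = -6.74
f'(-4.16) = -2.52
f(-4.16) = 9.76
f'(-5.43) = -2.52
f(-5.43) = 12.96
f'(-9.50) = -2.52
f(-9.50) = 23.22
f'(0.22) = -2.52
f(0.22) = -1.27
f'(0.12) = -2.52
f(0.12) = -1.02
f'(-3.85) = -2.52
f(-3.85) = 8.98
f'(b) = -2.52000000000000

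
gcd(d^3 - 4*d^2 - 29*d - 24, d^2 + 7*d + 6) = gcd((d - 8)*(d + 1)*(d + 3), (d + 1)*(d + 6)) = d + 1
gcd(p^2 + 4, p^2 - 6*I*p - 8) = p - 2*I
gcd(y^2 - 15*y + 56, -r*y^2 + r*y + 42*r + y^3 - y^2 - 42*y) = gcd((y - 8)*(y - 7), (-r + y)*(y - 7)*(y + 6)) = y - 7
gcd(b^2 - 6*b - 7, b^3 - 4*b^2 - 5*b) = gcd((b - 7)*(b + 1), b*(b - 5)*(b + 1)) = b + 1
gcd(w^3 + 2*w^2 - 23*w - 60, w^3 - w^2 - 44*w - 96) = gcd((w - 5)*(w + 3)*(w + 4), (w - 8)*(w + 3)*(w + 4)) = w^2 + 7*w + 12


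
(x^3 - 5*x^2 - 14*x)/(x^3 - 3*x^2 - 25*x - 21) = x*(x + 2)/(x^2 + 4*x + 3)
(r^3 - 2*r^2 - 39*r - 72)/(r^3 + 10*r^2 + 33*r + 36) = (r - 8)/(r + 4)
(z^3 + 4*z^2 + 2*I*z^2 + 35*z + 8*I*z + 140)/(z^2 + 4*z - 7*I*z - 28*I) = (z^2 + 2*I*z + 35)/(z - 7*I)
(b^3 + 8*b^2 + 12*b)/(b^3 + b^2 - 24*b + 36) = b*(b + 2)/(b^2 - 5*b + 6)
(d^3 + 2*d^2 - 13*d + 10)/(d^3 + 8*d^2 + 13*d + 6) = (d^3 + 2*d^2 - 13*d + 10)/(d^3 + 8*d^2 + 13*d + 6)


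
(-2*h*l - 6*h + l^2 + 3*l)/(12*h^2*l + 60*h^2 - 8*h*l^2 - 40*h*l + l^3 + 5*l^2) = (-l - 3)/(6*h*l + 30*h - l^2 - 5*l)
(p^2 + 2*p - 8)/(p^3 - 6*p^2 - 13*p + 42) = (p + 4)/(p^2 - 4*p - 21)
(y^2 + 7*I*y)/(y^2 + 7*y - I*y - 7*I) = y*(y + 7*I)/(y^2 + y*(7 - I) - 7*I)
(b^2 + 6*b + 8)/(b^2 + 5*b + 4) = (b + 2)/(b + 1)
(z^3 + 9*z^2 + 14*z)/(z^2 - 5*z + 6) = z*(z^2 + 9*z + 14)/(z^2 - 5*z + 6)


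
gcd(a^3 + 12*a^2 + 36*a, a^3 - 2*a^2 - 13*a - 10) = 1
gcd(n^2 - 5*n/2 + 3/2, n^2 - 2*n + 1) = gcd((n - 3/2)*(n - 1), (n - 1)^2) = n - 1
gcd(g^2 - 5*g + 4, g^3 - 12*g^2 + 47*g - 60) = g - 4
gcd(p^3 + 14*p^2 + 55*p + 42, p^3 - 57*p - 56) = p^2 + 8*p + 7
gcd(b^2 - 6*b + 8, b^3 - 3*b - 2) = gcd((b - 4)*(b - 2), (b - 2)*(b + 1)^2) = b - 2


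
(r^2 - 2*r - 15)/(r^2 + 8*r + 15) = (r - 5)/(r + 5)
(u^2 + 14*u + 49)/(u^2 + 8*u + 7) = (u + 7)/(u + 1)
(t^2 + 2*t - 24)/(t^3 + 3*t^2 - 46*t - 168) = (t - 4)/(t^2 - 3*t - 28)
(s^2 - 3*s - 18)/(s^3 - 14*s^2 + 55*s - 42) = (s + 3)/(s^2 - 8*s + 7)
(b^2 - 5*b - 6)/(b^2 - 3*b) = (b^2 - 5*b - 6)/(b*(b - 3))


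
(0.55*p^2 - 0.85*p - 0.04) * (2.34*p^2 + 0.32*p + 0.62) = 1.287*p^4 - 1.813*p^3 - 0.0246*p^2 - 0.5398*p - 0.0248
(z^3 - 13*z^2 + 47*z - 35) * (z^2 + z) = z^5 - 12*z^4 + 34*z^3 + 12*z^2 - 35*z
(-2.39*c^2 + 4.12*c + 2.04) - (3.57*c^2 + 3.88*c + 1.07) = -5.96*c^2 + 0.24*c + 0.97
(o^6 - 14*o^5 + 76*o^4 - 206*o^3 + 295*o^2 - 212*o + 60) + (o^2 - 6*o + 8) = o^6 - 14*o^5 + 76*o^4 - 206*o^3 + 296*o^2 - 218*o + 68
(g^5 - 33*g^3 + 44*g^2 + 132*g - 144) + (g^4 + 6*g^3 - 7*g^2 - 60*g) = g^5 + g^4 - 27*g^3 + 37*g^2 + 72*g - 144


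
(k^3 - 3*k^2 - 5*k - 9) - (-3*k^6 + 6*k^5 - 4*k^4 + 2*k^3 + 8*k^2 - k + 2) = 3*k^6 - 6*k^5 + 4*k^4 - k^3 - 11*k^2 - 4*k - 11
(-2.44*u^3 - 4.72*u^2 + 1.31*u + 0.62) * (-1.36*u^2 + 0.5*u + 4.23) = 3.3184*u^5 + 5.1992*u^4 - 14.4628*u^3 - 20.1538*u^2 + 5.8513*u + 2.6226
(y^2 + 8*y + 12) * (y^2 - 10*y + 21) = y^4 - 2*y^3 - 47*y^2 + 48*y + 252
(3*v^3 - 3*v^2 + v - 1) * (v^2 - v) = 3*v^5 - 6*v^4 + 4*v^3 - 2*v^2 + v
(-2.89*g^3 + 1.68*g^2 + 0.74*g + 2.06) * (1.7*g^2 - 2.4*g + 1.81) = -4.913*g^5 + 9.792*g^4 - 8.0049*g^3 + 4.7668*g^2 - 3.6046*g + 3.7286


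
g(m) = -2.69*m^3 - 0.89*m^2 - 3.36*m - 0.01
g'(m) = -8.07*m^2 - 1.78*m - 3.36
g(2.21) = -40.82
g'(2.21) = -46.71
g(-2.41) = 40.57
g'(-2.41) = -45.94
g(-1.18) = 7.14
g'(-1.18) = -12.50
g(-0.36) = 1.21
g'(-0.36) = -3.77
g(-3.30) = 98.06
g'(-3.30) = -85.37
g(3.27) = -114.57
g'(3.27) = -95.47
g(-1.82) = 19.37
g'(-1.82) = -26.85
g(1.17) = -9.47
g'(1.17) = -16.49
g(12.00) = -4816.81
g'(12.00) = -1186.80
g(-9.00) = 1919.15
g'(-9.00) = -641.01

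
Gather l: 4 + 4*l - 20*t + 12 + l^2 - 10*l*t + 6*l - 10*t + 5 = l^2 + l*(10 - 10*t) - 30*t + 21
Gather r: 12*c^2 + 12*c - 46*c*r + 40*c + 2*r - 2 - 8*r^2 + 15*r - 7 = 12*c^2 + 52*c - 8*r^2 + r*(17 - 46*c) - 9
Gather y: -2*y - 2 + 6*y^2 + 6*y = 6*y^2 + 4*y - 2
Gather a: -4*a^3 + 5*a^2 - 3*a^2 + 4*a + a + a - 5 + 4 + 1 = -4*a^3 + 2*a^2 + 6*a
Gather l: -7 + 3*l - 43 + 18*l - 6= 21*l - 56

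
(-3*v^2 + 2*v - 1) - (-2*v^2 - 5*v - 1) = -v^2 + 7*v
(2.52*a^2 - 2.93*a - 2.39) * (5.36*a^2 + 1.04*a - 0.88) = 13.5072*a^4 - 13.084*a^3 - 18.0752*a^2 + 0.0928*a + 2.1032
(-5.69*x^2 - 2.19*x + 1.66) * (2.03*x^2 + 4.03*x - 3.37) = -11.5507*x^4 - 27.3764*x^3 + 13.7194*x^2 + 14.0701*x - 5.5942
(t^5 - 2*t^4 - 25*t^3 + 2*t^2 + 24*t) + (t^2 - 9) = t^5 - 2*t^4 - 25*t^3 + 3*t^2 + 24*t - 9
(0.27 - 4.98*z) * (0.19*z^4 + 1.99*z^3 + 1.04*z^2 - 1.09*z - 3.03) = -0.9462*z^5 - 9.8589*z^4 - 4.6419*z^3 + 5.709*z^2 + 14.7951*z - 0.8181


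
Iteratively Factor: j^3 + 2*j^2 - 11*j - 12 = (j + 4)*(j^2 - 2*j - 3) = (j + 1)*(j + 4)*(j - 3)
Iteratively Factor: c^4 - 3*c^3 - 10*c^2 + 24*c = (c - 2)*(c^3 - c^2 - 12*c) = (c - 2)*(c + 3)*(c^2 - 4*c) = (c - 4)*(c - 2)*(c + 3)*(c)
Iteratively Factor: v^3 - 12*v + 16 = (v + 4)*(v^2 - 4*v + 4) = (v - 2)*(v + 4)*(v - 2)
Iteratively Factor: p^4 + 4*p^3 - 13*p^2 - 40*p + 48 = (p - 1)*(p^3 + 5*p^2 - 8*p - 48) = (p - 1)*(p + 4)*(p^2 + p - 12) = (p - 1)*(p + 4)^2*(p - 3)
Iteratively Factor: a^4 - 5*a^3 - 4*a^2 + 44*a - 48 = (a - 2)*(a^3 - 3*a^2 - 10*a + 24) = (a - 4)*(a - 2)*(a^2 + a - 6) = (a - 4)*(a - 2)*(a + 3)*(a - 2)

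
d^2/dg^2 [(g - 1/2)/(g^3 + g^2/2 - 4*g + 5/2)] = 6*(8*g^3 + 12*g^2 + 22*g + 7)/(8*g^7 + 28*g^6 - 42*g^5 - 147*g^4 + 168*g^3 + 210*g^2 - 350*g + 125)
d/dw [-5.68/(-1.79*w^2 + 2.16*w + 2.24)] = (12.2688 - 20.3344*w)/(-1.79*w^2 + 2.16*w + 2.24)^2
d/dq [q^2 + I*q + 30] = 2*q + I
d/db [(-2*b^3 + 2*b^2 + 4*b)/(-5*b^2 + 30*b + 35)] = 2*(b^2 - 14*b + 14)/(5*(b^2 - 14*b + 49))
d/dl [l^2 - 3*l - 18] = 2*l - 3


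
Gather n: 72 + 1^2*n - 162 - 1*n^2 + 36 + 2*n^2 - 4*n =n^2 - 3*n - 54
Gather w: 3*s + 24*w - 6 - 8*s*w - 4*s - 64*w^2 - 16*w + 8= -s - 64*w^2 + w*(8 - 8*s) + 2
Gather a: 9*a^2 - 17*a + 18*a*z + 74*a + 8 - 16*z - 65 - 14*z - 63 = 9*a^2 + a*(18*z + 57) - 30*z - 120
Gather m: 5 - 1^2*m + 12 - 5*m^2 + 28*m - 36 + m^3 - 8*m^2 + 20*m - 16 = m^3 - 13*m^2 + 47*m - 35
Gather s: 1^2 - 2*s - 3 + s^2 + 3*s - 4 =s^2 + s - 6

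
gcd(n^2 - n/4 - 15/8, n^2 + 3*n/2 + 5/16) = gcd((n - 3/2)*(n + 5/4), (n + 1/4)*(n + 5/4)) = n + 5/4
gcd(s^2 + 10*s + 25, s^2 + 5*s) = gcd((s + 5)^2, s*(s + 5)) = s + 5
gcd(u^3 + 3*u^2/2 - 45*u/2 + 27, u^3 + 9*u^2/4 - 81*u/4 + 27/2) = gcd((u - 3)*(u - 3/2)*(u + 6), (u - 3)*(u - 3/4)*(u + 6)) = u^2 + 3*u - 18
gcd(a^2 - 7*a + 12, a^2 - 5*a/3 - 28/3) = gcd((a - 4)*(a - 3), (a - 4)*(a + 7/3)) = a - 4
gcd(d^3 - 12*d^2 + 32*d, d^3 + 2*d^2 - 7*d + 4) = 1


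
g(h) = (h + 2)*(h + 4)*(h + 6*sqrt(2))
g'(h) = (h + 2)*(h + 4) + (h + 2)*(h + 6*sqrt(2)) + (h + 4)*(h + 6*sqrt(2)) = 3*h^2 + 12*h + 12*sqrt(2)*h + 8 + 36*sqrt(2)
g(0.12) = 75.16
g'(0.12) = 62.43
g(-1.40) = 11.05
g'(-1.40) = 24.23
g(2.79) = 366.72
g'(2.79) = 163.09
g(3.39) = 473.02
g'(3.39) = 191.60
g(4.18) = 640.26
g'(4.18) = 232.43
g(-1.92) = 1.09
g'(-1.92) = 14.35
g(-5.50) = 15.67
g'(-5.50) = -9.68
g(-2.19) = -2.16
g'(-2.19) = 9.85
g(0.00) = 67.88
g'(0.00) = 58.91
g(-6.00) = 19.88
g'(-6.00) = -6.91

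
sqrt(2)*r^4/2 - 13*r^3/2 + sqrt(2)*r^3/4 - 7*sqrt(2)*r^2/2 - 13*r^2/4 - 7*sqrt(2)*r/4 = r*(r + 1/2)*(r - 7*sqrt(2))*(sqrt(2)*r/2 + 1/2)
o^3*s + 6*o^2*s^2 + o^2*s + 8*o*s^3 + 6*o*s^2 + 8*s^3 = (o + 2*s)*(o + 4*s)*(o*s + s)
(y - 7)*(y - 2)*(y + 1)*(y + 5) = y^4 - 3*y^3 - 35*y^2 + 39*y + 70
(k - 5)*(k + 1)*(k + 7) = k^3 + 3*k^2 - 33*k - 35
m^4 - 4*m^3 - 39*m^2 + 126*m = m*(m - 7)*(m - 3)*(m + 6)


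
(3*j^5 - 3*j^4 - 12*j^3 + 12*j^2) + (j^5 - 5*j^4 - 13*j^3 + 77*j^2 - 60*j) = 4*j^5 - 8*j^4 - 25*j^3 + 89*j^2 - 60*j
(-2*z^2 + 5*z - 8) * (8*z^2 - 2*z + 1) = -16*z^4 + 44*z^3 - 76*z^2 + 21*z - 8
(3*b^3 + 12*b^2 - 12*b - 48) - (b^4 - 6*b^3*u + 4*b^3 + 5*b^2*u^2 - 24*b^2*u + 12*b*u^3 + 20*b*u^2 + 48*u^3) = -b^4 + 6*b^3*u - b^3 - 5*b^2*u^2 + 24*b^2*u + 12*b^2 - 12*b*u^3 - 20*b*u^2 - 12*b - 48*u^3 - 48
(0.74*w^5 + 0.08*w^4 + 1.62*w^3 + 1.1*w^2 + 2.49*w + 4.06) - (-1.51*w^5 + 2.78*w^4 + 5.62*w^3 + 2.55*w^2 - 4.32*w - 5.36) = 2.25*w^5 - 2.7*w^4 - 4.0*w^3 - 1.45*w^2 + 6.81*w + 9.42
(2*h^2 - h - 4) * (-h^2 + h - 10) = -2*h^4 + 3*h^3 - 17*h^2 + 6*h + 40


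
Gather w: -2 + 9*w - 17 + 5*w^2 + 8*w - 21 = 5*w^2 + 17*w - 40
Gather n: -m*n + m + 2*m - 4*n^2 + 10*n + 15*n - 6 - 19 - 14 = 3*m - 4*n^2 + n*(25 - m) - 39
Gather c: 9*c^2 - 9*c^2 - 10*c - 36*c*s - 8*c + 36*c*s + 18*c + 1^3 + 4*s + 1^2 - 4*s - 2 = 0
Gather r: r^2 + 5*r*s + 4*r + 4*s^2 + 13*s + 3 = r^2 + r*(5*s + 4) + 4*s^2 + 13*s + 3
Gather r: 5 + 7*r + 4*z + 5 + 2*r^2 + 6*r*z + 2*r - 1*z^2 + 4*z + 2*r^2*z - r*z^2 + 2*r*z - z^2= r^2*(2*z + 2) + r*(-z^2 + 8*z + 9) - 2*z^2 + 8*z + 10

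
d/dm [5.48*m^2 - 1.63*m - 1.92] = 10.96*m - 1.63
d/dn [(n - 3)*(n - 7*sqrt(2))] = 2*n - 7*sqrt(2) - 3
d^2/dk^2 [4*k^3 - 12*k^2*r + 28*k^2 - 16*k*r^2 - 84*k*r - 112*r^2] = 24*k - 24*r + 56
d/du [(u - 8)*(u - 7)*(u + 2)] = 3*u^2 - 26*u + 26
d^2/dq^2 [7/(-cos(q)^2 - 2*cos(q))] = 7*(2*(1 - cos(2*q))^2 - 15*cos(q) + 6*cos(2*q) + 3*cos(3*q) - 18)/(2*(cos(q) + 2)^3*cos(q)^3)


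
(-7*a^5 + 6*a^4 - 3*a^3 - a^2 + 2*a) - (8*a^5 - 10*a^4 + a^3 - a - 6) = -15*a^5 + 16*a^4 - 4*a^3 - a^2 + 3*a + 6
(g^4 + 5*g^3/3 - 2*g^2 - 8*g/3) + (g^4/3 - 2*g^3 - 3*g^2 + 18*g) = 4*g^4/3 - g^3/3 - 5*g^2 + 46*g/3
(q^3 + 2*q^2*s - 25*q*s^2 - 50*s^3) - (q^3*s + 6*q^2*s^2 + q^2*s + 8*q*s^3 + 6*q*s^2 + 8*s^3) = -q^3*s + q^3 - 6*q^2*s^2 + q^2*s - 8*q*s^3 - 31*q*s^2 - 58*s^3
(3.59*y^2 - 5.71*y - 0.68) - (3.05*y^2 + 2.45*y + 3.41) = 0.54*y^2 - 8.16*y - 4.09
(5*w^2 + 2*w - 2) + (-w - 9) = 5*w^2 + w - 11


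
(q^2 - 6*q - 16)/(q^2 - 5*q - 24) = (q + 2)/(q + 3)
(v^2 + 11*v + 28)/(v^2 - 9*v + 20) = (v^2 + 11*v + 28)/(v^2 - 9*v + 20)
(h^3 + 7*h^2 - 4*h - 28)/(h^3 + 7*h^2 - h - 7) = (h^2 - 4)/(h^2 - 1)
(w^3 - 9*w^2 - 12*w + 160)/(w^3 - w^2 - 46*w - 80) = (w^2 - w - 20)/(w^2 + 7*w + 10)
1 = 1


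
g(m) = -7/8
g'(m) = 0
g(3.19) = -0.88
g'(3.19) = 0.00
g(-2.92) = -0.88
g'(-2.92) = 0.00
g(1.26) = -0.88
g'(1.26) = 0.00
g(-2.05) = -0.88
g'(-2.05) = 0.00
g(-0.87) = -0.88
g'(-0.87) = 0.00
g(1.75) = -0.88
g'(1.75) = 0.00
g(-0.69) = -0.88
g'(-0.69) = 0.00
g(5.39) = -0.88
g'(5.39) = 0.00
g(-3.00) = -0.88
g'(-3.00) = 0.00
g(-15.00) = -0.88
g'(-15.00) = 0.00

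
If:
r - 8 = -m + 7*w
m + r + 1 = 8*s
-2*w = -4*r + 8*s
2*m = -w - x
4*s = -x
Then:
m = 1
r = 0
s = 1/4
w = -1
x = -1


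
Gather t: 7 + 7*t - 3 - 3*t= 4*t + 4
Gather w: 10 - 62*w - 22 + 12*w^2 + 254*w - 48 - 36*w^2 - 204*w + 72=-24*w^2 - 12*w + 12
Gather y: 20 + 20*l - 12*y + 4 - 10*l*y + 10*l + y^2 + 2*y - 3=30*l + y^2 + y*(-10*l - 10) + 21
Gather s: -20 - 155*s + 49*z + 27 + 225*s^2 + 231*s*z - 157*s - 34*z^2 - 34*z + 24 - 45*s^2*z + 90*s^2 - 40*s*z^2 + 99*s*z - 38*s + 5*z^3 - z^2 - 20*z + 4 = s^2*(315 - 45*z) + s*(-40*z^2 + 330*z - 350) + 5*z^3 - 35*z^2 - 5*z + 35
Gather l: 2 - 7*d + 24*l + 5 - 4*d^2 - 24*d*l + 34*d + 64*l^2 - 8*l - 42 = -4*d^2 + 27*d + 64*l^2 + l*(16 - 24*d) - 35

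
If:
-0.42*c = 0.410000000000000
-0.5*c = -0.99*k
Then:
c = -0.98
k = -0.49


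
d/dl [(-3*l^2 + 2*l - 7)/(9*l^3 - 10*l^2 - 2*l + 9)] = (27*l^4 - 36*l^3 + 215*l^2 - 194*l + 4)/(81*l^6 - 180*l^5 + 64*l^4 + 202*l^3 - 176*l^2 - 36*l + 81)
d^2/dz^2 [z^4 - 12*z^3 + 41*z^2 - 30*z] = 12*z^2 - 72*z + 82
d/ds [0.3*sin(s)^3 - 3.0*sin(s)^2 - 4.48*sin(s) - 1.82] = (0.9*sin(s)^2 - 6.0*sin(s) - 4.48)*cos(s)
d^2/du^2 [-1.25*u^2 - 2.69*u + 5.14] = -2.50000000000000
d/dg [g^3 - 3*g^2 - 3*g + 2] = 3*g^2 - 6*g - 3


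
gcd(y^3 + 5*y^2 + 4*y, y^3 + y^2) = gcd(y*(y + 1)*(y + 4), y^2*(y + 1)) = y^2 + y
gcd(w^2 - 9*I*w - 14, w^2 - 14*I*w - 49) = w - 7*I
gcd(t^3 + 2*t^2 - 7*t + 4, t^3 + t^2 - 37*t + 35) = t - 1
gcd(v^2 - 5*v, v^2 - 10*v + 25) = v - 5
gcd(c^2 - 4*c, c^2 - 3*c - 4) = c - 4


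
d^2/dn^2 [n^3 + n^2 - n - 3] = 6*n + 2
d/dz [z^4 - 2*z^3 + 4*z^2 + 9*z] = 4*z^3 - 6*z^2 + 8*z + 9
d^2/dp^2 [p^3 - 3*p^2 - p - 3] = 6*p - 6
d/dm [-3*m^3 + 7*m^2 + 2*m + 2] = -9*m^2 + 14*m + 2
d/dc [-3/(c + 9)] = 3/(c + 9)^2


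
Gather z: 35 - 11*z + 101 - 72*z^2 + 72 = -72*z^2 - 11*z + 208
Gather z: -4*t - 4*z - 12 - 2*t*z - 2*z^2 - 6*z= -4*t - 2*z^2 + z*(-2*t - 10) - 12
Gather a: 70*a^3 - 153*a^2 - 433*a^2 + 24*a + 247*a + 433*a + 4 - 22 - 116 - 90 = 70*a^3 - 586*a^2 + 704*a - 224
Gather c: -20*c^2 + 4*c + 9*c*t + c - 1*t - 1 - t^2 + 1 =-20*c^2 + c*(9*t + 5) - t^2 - t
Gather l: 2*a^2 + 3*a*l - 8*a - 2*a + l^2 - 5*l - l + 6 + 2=2*a^2 - 10*a + l^2 + l*(3*a - 6) + 8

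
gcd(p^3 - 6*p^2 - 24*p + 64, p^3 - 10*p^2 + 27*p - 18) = 1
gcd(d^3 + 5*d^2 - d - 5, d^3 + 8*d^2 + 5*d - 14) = d - 1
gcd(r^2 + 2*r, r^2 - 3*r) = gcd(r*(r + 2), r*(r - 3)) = r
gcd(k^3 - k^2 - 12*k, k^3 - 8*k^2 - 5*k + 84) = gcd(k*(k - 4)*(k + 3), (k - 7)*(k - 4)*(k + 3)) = k^2 - k - 12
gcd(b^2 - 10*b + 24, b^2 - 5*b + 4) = b - 4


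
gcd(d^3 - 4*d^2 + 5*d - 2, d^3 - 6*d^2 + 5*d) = d - 1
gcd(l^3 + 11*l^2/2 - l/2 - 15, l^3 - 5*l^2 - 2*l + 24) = l + 2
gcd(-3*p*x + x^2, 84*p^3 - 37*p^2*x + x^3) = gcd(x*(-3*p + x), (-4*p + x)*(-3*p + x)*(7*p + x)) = -3*p + x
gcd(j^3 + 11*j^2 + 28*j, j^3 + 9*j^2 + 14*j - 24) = j + 4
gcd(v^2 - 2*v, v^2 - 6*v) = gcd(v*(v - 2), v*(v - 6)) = v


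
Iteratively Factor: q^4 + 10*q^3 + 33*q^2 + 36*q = (q + 3)*(q^3 + 7*q^2 + 12*q) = (q + 3)^2*(q^2 + 4*q) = q*(q + 3)^2*(q + 4)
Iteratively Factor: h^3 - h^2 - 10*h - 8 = (h + 1)*(h^2 - 2*h - 8) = (h + 1)*(h + 2)*(h - 4)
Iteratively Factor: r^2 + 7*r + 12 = (r + 4)*(r + 3)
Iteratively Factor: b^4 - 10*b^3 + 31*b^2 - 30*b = (b - 5)*(b^3 - 5*b^2 + 6*b) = b*(b - 5)*(b^2 - 5*b + 6) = b*(b - 5)*(b - 2)*(b - 3)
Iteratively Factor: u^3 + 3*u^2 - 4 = (u - 1)*(u^2 + 4*u + 4) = (u - 1)*(u + 2)*(u + 2)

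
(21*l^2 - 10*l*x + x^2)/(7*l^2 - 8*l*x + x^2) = (-3*l + x)/(-l + x)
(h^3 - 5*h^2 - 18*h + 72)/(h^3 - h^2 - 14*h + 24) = (h - 6)/(h - 2)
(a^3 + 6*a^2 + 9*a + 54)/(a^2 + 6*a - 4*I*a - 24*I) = (a^2 + 9)/(a - 4*I)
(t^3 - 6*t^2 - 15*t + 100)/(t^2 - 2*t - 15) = (t^2 - t - 20)/(t + 3)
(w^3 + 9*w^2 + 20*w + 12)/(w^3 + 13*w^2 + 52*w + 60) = (w + 1)/(w + 5)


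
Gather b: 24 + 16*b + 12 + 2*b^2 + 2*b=2*b^2 + 18*b + 36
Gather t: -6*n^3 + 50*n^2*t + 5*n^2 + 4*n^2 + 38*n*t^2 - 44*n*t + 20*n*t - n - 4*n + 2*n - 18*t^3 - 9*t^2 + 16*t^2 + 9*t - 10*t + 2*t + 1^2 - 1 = -6*n^3 + 9*n^2 - 3*n - 18*t^3 + t^2*(38*n + 7) + t*(50*n^2 - 24*n + 1)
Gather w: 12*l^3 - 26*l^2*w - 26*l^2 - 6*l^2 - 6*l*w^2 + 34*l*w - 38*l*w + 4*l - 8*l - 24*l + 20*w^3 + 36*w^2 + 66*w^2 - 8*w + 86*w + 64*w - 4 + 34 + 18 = 12*l^3 - 32*l^2 - 28*l + 20*w^3 + w^2*(102 - 6*l) + w*(-26*l^2 - 4*l + 142) + 48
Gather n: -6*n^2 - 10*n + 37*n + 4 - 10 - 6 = -6*n^2 + 27*n - 12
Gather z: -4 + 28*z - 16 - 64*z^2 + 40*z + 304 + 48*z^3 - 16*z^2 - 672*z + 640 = 48*z^3 - 80*z^2 - 604*z + 924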